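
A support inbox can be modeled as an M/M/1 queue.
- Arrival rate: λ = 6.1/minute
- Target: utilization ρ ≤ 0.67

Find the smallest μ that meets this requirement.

ρ = λ/μ, so μ = λ/ρ
μ ≥ 6.1/0.67 = 9.1045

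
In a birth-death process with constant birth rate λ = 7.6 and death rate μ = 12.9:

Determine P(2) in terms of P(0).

For constant rates: P(n)/P(0) = (λ/μ)^n
P(2)/P(0) = (7.6/12.9)^2 = 0.58915^2 = 0.3471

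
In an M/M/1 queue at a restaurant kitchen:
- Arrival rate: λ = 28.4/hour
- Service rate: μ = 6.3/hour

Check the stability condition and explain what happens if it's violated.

Stability requires ρ = λ/(cμ) < 1
ρ = 28.4/(1 × 6.3) = 28.4/6.30 = 4.5079
Since 4.5079 ≥ 1, the system is UNSTABLE.
Queue grows without bound. Need μ > λ = 28.4.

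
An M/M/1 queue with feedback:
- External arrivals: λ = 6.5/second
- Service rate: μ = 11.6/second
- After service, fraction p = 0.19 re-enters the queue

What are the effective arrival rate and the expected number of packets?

Effective arrival rate: λ_eff = λ/(1-p) = 6.5/(1-0.19) = 6.5/0.81 = 8.0247
ρ = λ_eff/μ = 8.0247/11.6 = 0.691784
L = ρ/(1-ρ) = 0.691784/(1-0.691784) = 2.2445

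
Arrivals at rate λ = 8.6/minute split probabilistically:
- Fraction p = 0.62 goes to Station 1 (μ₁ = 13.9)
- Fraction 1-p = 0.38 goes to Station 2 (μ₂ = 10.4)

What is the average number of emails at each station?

Effective rates: λ₁ = 8.6×0.62 = 5.332, λ₂ = 8.6×0.38 = 3.268
Station 1: ρ₁ = 5.332/13.9 = 0.3836, L₁ = ρ₁/(1-ρ₁) = 0.3836/(1-0.3836) = 0.6223
Station 2: ρ₂ = 3.268/10.4 = 0.3142, L₂ = ρ₂/(1-ρ₂) = 0.3142/(1-0.3142) = 0.4582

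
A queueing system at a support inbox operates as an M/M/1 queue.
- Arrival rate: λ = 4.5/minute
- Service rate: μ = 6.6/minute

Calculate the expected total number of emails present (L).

ρ = λ/μ = 4.5/6.6 = 0.6818
For M/M/1: L = λ/(μ-λ)
L = 4.5/(6.6-4.5) = 4.5/2.10
L = 2.1429 emails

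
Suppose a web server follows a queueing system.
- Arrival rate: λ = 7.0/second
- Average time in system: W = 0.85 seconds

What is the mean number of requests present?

Little's Law: L = λW
L = 7.0 × 0.85 = 5.9500 requests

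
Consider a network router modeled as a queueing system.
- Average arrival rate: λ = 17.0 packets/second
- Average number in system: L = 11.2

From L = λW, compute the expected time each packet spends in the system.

Little's Law: L = λW, so W = L/λ
W = 11.2/17.0 = 0.6588 seconds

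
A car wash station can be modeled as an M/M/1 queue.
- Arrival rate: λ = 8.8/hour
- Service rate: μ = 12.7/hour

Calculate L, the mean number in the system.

ρ = λ/μ = 8.8/12.7 = 0.6929
For M/M/1: L = λ/(μ-λ)
L = 8.8/(12.7-8.8) = 8.8/3.90
L = 2.2564 cars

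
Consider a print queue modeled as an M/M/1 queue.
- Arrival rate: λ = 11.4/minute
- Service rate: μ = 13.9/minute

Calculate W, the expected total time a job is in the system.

First, compute utilization: ρ = λ/μ = 11.4/13.9 = 0.8201
For M/M/1: W = 1/(μ-λ)
W = 1/(13.9-11.4) = 1/2.50
W = 0.4000 minutes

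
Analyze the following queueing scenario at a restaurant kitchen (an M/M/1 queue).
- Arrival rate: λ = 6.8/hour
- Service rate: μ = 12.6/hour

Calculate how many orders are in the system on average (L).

ρ = λ/μ = 6.8/12.6 = 0.5397
For M/M/1: L = λ/(μ-λ)
L = 6.8/(12.6-6.8) = 6.8/5.80
L = 1.1724 orders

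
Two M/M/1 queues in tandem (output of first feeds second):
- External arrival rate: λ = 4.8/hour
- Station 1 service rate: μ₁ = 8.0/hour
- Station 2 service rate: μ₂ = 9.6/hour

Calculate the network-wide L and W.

By Jackson's theorem, each station behaves as independent M/M/1.
Station 1: ρ₁ = 4.8/8.0 = 0.6000, L₁ = ρ₁/(1-ρ₁) = λ/(μ₁-λ) = 4.8/3.20 = 1.5000
Station 2: ρ₂ = 4.8/9.6 = 0.5000, L₂ = ρ₂/(1-ρ₂) = λ/(μ₂-λ) = 4.8/4.80 = 1.0000
Total: L = L₁ + L₂ = 1.5000 + 1.0000 = 2.5000
W = L/λ = 2.5000/4.8 = 0.5208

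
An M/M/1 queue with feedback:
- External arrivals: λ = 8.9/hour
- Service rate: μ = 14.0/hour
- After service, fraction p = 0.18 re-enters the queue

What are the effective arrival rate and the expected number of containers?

Effective arrival rate: λ_eff = λ/(1-p) = 8.9/(1-0.18) = 8.9/0.82 = 10.8537
ρ = λ_eff/μ = 10.8537/14.0 = 0.77526
L = ρ/(1-ρ) = 0.77526/(1-0.77526) = 3.4496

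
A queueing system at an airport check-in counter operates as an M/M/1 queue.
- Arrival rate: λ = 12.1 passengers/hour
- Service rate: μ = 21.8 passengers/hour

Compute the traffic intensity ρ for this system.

Server utilization: ρ = λ/μ
ρ = 12.1/21.8 = 0.5550
The server is busy 55.50% of the time.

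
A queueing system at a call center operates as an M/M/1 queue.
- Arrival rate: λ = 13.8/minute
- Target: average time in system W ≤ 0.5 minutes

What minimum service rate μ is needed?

For M/M/1: W = 1/(μ-λ)
Need W ≤ 0.5, so 1/(μ-λ) ≤ 0.5
μ - λ ≥ 1/0.5 = 2.0000
μ ≥ 13.8 + 2.0000 = 15.8000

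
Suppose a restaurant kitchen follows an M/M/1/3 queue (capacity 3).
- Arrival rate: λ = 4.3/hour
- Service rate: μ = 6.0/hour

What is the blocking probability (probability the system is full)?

ρ = λ/μ = 4.3/6.0 = 0.71667
P₀ = (1-ρ)/(1-ρ^(K+1)) = (1-0.71667)/(1-0.71667^4) = 0.28333/0.73620 = 0.3849
P_K = P₀×ρ^K = 0.3849 × 0.71667^3 = 0.3849 × 0.3681 = 0.1417
Blocking probability = 14.17%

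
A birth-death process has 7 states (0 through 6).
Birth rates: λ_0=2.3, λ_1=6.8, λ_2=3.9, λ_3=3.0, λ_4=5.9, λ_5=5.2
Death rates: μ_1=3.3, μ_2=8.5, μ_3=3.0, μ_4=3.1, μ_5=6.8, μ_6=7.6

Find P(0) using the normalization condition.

Ratios P(n)/P(0) = (λ₀···λₙ₋₁)/(μ₁···μₙ):
P(1)/P(0) = (2.3)/(3.3) = 0.6970
P(2)/P(0) = (2.3×6.8)/(3.3×8.5) = 0.5576
P(3)/P(0) = (2.3×6.8×3.9)/(3.3×8.5×3.0) = 0.7248
P(4)/P(0) = (2.3×6.8×3.9×3.0)/(3.3×8.5×3.0×3.1) = 0.7015
P(5)/P(0) = (2.3×6.8×3.9×3.0×5.9)/(3.3×8.5×3.0×3.1×6.8) = 0.6086
P(6)/P(0) = (2.3×6.8×3.9×3.0×5.9×5.2)/(3.3×8.5×3.0×3.1×6.8×7.6) = 0.4164

Normalization: ∑ P(n) = 1
P(0) × (1.0000 + 0.6970 + 0.5576 + 0.7248 + 0.7015 + 0.6086 + 0.4164) = 1
P(0) × 4.7059 = 1
P(0) = 1/4.7059 = 0.2125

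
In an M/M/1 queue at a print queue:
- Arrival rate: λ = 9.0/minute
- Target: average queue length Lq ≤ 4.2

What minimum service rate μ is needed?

For M/M/1: Lq = λ²/(μ(μ-λ))
Need Lq ≤ 4.2, i.e. μ(μ-λ) ≥ λ²/4.2
μ² - 9.0μ - 81.00/4.2 ≥ 0  →  μ² - 9.0μ - 19.285714 ≥ 0
Quadratic formula (positive root): μ = [λ + √(λ² + 4×19.285714)]/2
Discriminant: 81.00 + 4×19.285714 = 158.1429, √158.1429 = 12.5755
μ ≥ (9.0 + 12.5755)/2 = 10.7877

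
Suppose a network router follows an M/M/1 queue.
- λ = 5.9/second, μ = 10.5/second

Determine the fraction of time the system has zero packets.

ρ = λ/μ = 5.9/10.5 = 0.5619
P(0) = 1 - ρ = 1 - 0.5619 = 0.4381
The server is idle 43.81% of the time.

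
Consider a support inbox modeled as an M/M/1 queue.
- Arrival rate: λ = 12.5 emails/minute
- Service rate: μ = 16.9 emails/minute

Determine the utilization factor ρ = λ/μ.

Server utilization: ρ = λ/μ
ρ = 12.5/16.9 = 0.7396
The server is busy 73.96% of the time.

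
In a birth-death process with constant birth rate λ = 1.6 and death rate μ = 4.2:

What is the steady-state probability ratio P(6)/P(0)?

For constant rates: P(n)/P(0) = (λ/μ)^n
P(6)/P(0) = (1.6/4.2)^6 = 0.38095^6 = 0.003056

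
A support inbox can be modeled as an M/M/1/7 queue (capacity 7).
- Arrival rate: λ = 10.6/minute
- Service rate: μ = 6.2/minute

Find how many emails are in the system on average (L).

ρ = λ/μ = 10.6/6.2 = 1.70968
P₀ = (1-ρ)/(1-ρ^(K+1)) = (1-1.70968)/(1-1.70968^8) = -0.7097/-71.9993 = 0.009857
P_K = P₀×ρ^K = 0.009857 × 1.70968^7 = 0.009857 × 42.6976 = 0.4209
L = ρ[1 - (K+1)ρ^K + Kρ^(K+1)] / [(1-ρ)(1-ρ^(K+1))]
L = 1.70968 × (1 - 8×42.6976 + 7×72.9993) / ((1 - 1.70968) × (1 - 72.9993)) = 5.7020 emails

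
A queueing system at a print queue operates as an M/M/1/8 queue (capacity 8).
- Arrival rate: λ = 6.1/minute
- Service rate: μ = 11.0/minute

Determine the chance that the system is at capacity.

ρ = λ/μ = 6.1/11.0 = 0.554545
P₀ = (1-ρ)/(1-ρ^(K+1)) = (1-0.554545)/(1-0.554545^9) = 0.4455/0.9950 = 0.4477
P_K = P₀×ρ^K = 0.4477 × 0.554545^8 = 0.4477 × 0.008943 = 0.004004
Blocking probability = 0.40%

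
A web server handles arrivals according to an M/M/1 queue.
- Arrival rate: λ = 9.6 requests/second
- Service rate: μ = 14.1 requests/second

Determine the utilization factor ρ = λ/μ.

Server utilization: ρ = λ/μ
ρ = 9.6/14.1 = 0.6809
The server is busy 68.09% of the time.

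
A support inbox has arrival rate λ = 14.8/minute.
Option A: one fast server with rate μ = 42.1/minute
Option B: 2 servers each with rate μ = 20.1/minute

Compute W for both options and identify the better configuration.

Option A: single server μ = 42.1 (M/M/1)
  ρ_A = 14.8/42.1 = 0.3515
  W_A = 1/(μ-λ) = 1/(42.1-14.8) = 1/27.30 = 0.03663

Option B: 2 servers μ = 20.1 (M/M/2)
  ρ_B = λ/(cμ) = 14.8/(2×20.1) = 0.3682
  Offered load a = λ/μ = cρ = 14.8/20.1 = 0.7363
  P₀ = [ Σₙ₌₀^1 aⁿ/n! + a^2/(2!(1-ρ)) ]⁻¹
  Σ = a^0/0! + a^1/1! = 1.0000 + 0.7363 = 1.7363
  a^2/(2!(1-ρ)) = 0.54216/(2 × 0.63184) = 0.4290
  P₀ = 1/(1.7363 + 0.4290) = 0.4618
  Lq = P₀·a^2·ρ / (2!(1-ρ)²) = 0.461818 × 0.542165 × 0.368159 / (2 × 0.399223) = 0.1154
  Wq_B = Lq/λ = 0.11545/14.8 = 0.007801
  W_B = Wq_B + 1/μ = 0.007801 + 0.04975 = 0.05755

Since W_A = 0.03663 < W_B = 0.05755, Option A (single fast server) has the shorter time in system.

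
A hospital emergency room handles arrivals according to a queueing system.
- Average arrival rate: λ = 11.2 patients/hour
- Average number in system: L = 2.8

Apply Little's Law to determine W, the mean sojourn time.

Little's Law: L = λW, so W = L/λ
W = 2.8/11.2 = 0.2500 hours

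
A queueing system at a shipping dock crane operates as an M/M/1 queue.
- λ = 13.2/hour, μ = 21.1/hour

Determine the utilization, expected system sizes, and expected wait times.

Step 1: ρ = λ/μ = 13.2/21.1 = 0.6256
Step 2: L = λ/(μ-λ) = 13.2/7.90 = 1.6709
Step 3: Lq = λ²/(μ(μ-λ)) = 174.24/(21.1×7.90) = 1.0453
Step 4: W = 1/(μ-λ) = 1/7.90 = 0.12658
Step 5: Wq = λ/(μ(μ-λ)) = 13.2/(21.1×7.90) = 0.07919
Step 6: P(0) = 1-ρ = 0.3744
Verify: L = λW = 13.2×0.12658 = 1.6709 ✔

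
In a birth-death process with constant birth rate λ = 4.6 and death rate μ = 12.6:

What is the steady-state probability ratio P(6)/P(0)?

For constant rates: P(n)/P(0) = (λ/μ)^n
P(6)/P(0) = (4.6/12.6)^6 = 0.3651^6 = 0.002368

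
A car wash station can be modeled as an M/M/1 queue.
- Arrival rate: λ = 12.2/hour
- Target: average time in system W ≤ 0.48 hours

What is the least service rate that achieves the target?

For M/M/1: W = 1/(μ-λ)
Need W ≤ 0.48, so 1/(μ-λ) ≤ 0.48
μ - λ ≥ 1/0.48 = 2.0833
μ ≥ 12.2 + 2.0833 = 14.2833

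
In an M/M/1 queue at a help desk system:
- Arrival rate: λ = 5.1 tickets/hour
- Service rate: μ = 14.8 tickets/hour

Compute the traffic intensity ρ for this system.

Server utilization: ρ = λ/μ
ρ = 5.1/14.8 = 0.3446
The server is busy 34.46% of the time.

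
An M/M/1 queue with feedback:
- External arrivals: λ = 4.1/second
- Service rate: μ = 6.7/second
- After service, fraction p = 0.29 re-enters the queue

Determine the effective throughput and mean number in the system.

Effective arrival rate: λ_eff = λ/(1-p) = 4.1/(1-0.29) = 4.1/0.71 = 5.77465
ρ = λ_eff/μ = 5.77465/6.7 = 0.861888
L = ρ/(1-ρ) = 0.861888/(1-0.861888) = 6.2405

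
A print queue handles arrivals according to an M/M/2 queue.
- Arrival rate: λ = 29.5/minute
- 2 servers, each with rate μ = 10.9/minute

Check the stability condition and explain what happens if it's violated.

Stability requires ρ = λ/(cμ) < 1
ρ = 29.5/(2 × 10.9) = 29.5/21.80 = 1.3532
Since 1.3532 ≥ 1, the system is UNSTABLE.
Need c > λ/μ = 29.5/10.9 = 2.71.
Minimum servers needed: c = 3.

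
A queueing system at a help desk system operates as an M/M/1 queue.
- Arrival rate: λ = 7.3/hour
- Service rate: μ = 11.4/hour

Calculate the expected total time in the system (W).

First, compute utilization: ρ = λ/μ = 7.3/11.4 = 0.6404
For M/M/1: W = 1/(μ-λ)
W = 1/(11.4-7.3) = 1/4.10
W = 0.2439 hours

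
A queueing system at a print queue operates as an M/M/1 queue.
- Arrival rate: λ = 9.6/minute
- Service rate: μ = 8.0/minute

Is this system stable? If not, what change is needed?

Stability requires ρ = λ/(cμ) < 1
ρ = 9.6/(1 × 8.0) = 9.6/8.00 = 1.2000
Since 1.2000 ≥ 1, the system is UNSTABLE.
Queue grows without bound. Need μ > λ = 9.6.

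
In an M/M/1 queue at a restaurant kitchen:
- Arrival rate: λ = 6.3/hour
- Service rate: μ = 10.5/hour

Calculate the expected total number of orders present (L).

ρ = λ/μ = 6.3/10.5 = 0.6000
For M/M/1: L = λ/(μ-λ)
L = 6.3/(10.5-6.3) = 6.3/4.20
L = 1.5000 orders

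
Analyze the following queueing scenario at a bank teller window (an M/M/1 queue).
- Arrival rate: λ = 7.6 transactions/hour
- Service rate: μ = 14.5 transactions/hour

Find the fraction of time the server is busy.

Server utilization: ρ = λ/μ
ρ = 7.6/14.5 = 0.5241
The server is busy 52.41% of the time.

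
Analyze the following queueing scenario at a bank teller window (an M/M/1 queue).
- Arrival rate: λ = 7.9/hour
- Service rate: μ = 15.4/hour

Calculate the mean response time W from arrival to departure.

First, compute utilization: ρ = λ/μ = 7.9/15.4 = 0.5130
For M/M/1: W = 1/(μ-λ)
W = 1/(15.4-7.9) = 1/7.50
W = 0.1333 hours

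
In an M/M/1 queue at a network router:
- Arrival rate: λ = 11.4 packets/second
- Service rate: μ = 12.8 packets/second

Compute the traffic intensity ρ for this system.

Server utilization: ρ = λ/μ
ρ = 11.4/12.8 = 0.8906
The server is busy 89.06% of the time.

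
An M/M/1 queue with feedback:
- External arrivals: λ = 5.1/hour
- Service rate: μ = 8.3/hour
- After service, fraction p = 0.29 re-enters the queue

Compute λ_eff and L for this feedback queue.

Effective arrival rate: λ_eff = λ/(1-p) = 5.1/(1-0.29) = 5.1/0.71 = 7.1831
ρ = λ_eff/μ = 7.1831/8.3 = 0.865434
L = ρ/(1-ρ) = 0.865434/(1-0.865434) = 6.4313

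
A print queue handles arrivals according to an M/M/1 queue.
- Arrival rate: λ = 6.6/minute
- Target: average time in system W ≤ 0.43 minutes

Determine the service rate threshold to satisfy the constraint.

For M/M/1: W = 1/(μ-λ)
Need W ≤ 0.43, so 1/(μ-λ) ≤ 0.43
μ - λ ≥ 1/0.43 = 2.3256
μ ≥ 6.6 + 2.3256 = 8.9256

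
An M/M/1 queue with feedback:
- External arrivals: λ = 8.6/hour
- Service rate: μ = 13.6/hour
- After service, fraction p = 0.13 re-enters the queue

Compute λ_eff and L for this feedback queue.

Effective arrival rate: λ_eff = λ/(1-p) = 8.6/(1-0.13) = 8.6/0.87 = 9.88506
ρ = λ_eff/μ = 9.88506/13.6 = 0.72684
L = ρ/(1-ρ) = 0.72684/(1-0.72684) = 2.6609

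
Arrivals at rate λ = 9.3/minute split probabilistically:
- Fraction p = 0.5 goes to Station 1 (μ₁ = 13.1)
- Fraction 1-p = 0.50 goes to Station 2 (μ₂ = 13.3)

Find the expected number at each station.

Effective rates: λ₁ = 9.3×0.5 = 4.65, λ₂ = 9.3×0.50 = 4.65
Station 1: ρ₁ = 4.65/13.1 = 0.35496, L₁ = ρ₁/(1-ρ₁) = 0.35496/(1-0.35496) = 0.5503
Station 2: ρ₂ = 4.65/13.3 = 0.34962, L₂ = ρ₂/(1-ρ₂) = 0.34962/(1-0.34962) = 0.5376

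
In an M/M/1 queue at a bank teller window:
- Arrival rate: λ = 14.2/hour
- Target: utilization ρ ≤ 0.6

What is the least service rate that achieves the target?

ρ = λ/μ, so μ = λ/ρ
μ ≥ 14.2/0.6 = 23.6667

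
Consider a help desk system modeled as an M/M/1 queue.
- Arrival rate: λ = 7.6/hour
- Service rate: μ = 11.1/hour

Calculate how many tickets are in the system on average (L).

ρ = λ/μ = 7.6/11.1 = 0.6847
For M/M/1: L = λ/(μ-λ)
L = 7.6/(11.1-7.6) = 7.6/3.50
L = 2.1714 tickets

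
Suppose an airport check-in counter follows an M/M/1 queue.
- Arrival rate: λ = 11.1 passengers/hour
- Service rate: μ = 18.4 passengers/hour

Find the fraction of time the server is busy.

Server utilization: ρ = λ/μ
ρ = 11.1/18.4 = 0.6033
The server is busy 60.33% of the time.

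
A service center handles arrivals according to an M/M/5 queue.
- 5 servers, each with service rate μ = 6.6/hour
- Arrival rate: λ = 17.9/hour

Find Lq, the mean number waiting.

Traffic intensity: ρ = λ/(cμ) = 17.9/(5×6.6) = 0.5424
Since ρ = 0.5424 < 1, system is stable.
Offered load a = λ/μ = cρ = 17.9/6.6 = 2.7121
P₀ = [ Σₙ₌₀^4 aⁿ/n! + a^5/(5!(1-ρ)) ]⁻¹
Σ = a^0/0! + a^1/1! + a^2/2! + a^3/3! + a^4/4! = 1.0000 + 2.7121 + 3.6778 + 3.3249 + 2.2544 = 12.9692
a^5/(5!(1-ρ)) = 146.7390/(120 × 0.45758) = 2.6724
P₀ = 1/(12.9692 + 2.6724) = 0.06393
Lq = P₀·a^5·ρ / (5!(1-ρ)²) = 0.06393 × 146.7390 × 0.5424 / (120 × 0.2094) = 0.2025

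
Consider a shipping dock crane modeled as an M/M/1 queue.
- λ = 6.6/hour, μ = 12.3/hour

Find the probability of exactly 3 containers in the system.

ρ = λ/μ = 6.6/12.3 = 0.5366
P(n) = (1-ρ)ρⁿ
P(3) = (1-0.5366) × 0.5366^3
P(3) = 0.4634 × 0.1545
P(3) = 0.07160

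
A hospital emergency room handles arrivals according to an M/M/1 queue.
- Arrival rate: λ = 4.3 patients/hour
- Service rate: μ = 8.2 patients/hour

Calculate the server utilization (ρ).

Server utilization: ρ = λ/μ
ρ = 4.3/8.2 = 0.5244
The server is busy 52.44% of the time.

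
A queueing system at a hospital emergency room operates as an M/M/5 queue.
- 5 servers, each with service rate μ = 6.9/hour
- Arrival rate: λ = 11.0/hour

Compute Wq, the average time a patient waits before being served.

Traffic intensity: ρ = λ/(cμ) = 11.0/(5×6.9) = 0.3188
Since ρ = 0.3188 < 1, system is stable.
Offered load a = λ/μ = cρ = 11.0/6.9 = 1.5942
P₀ = [ Σₙ₌₀^4 aⁿ/n! + a^5/(5!(1-ρ)) ]⁻¹
Σ = a^0/0! + a^1/1! + a^2/2! + a^3/3! + a^4/4! = 1.0000 + 1.5942 + 1.2707 + 0.6753 + 0.2691 = 4.8093
a^5/(5!(1-ρ)) = 10.2972/(120 × 0.6812) = 0.1260
P₀ = 1/(4.8093 + 0.1260) = 0.2026
Lq = P₀·a^5·ρ / (5!(1-ρ)²) = 0.20262 × 10.2972 × 0.31884 / (120 × 0.46398) = 0.01195
Wq = Lq/λ = 0.01195/11.0 = 0.001086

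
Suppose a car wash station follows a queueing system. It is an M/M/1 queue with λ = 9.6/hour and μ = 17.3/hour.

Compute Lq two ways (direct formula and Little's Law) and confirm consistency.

Method 1 (direct): Lq = λ²/(μ(μ-λ)) = 92.16/(17.3 × 7.70) = 0.6918

Method 2 (Little's Law):
W = 1/(μ-λ) = 1/7.70 = 0.12987
Wq = W - 1/μ = 0.12987 - 0.057803 = 0.072067
Lq = λWq = 9.6 × 0.072067 = 0.6918 ✔ (matches Method 1)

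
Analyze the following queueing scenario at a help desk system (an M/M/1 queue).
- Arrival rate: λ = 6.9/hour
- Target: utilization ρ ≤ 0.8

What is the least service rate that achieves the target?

ρ = λ/μ, so μ = λ/ρ
μ ≥ 6.9/0.8 = 8.6250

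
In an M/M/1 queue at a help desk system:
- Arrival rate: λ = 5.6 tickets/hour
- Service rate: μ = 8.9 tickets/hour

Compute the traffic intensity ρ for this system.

Server utilization: ρ = λ/μ
ρ = 5.6/8.9 = 0.6292
The server is busy 62.92% of the time.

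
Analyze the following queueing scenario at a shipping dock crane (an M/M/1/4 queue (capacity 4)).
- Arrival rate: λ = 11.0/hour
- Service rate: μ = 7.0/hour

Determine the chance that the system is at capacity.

ρ = λ/μ = 11.0/7.0 = 1.57143
P₀ = (1-ρ)/(1-ρ^(K+1)) = (1-1.57143)/(1-1.57143^5) = -0.5714/-8.5824 = 0.06658
P_K = P₀×ρ^K = 0.06658 × 1.57143^4 = 0.06658 × 6.0979 = 0.4060
Blocking probability = 40.60%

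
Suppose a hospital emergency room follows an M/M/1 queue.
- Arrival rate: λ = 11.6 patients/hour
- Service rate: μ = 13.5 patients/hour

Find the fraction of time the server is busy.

Server utilization: ρ = λ/μ
ρ = 11.6/13.5 = 0.8593
The server is busy 85.93% of the time.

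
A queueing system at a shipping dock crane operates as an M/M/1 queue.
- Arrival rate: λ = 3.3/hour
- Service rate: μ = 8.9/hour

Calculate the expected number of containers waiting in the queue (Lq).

ρ = λ/μ = 3.3/8.9 = 0.3708
For M/M/1: Lq = λ²/(μ(μ-λ))
Lq = 10.89/(8.9 × 5.60)
Lq = 0.2185 containers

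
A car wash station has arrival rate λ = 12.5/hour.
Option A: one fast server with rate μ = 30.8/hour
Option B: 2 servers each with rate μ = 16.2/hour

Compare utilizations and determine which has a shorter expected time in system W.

Option A: single server μ = 30.8 (M/M/1)
  ρ_A = 12.5/30.8 = 0.4058
  W_A = 1/(μ-λ) = 1/(30.8-12.5) = 1/18.30 = 0.05464

Option B: 2 servers μ = 16.2 (M/M/2)
  ρ_B = λ/(cμ) = 12.5/(2×16.2) = 0.3858
  Offered load a = λ/μ = cρ = 12.5/16.2 = 0.7716
  P₀ = [ Σₙ₌₀^1 aⁿ/n! + a^2/(2!(1-ρ)) ]⁻¹
  Σ = a^0/0! + a^1/1! = 1.0000 + 0.7716 = 1.7716
  a^2/(2!(1-ρ)) = 0.5954/(2 × 0.6142) = 0.4847
  P₀ = 1/(1.7716 + 0.4847) = 0.4432
  Lq = P₀·a^2·ρ / (2!(1-ρ)²) = 0.4432 × 0.5954 × 0.3858 / (2 × 0.3772) = 0.1349
  Wq_B = Lq/λ = 0.1349/12.5 = 0.01079
  W_B = Wq_B + 1/μ = 0.01079 + 0.06173 = 0.07252

Since W_A = 0.05464 < W_B = 0.07252, Option A (single fast server) has the shorter time in system.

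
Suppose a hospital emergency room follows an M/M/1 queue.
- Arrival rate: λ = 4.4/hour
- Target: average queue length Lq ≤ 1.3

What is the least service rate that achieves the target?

For M/M/1: Lq = λ²/(μ(μ-λ))
Need Lq ≤ 1.3, i.e. μ(μ-λ) ≥ λ²/1.3
μ² - 4.4μ - 19.36/1.3 ≥ 0  →  μ² - 4.4μ - 14.8923 ≥ 0
Quadratic formula (positive root): μ = [λ + √(λ² + 4×14.8923)]/2
Discriminant: 19.36 + 4×14.8923 = 78.9292, √78.9292 = 8.8842
μ ≥ (4.4 + 8.8842)/2 = 6.6421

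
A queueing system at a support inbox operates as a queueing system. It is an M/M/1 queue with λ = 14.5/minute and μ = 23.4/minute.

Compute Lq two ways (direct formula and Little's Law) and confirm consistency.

Method 1 (direct): Lq = λ²/(μ(μ-λ)) = 210.25/(23.4 × 8.90) = 1.0096

Method 2 (Little's Law):
W = 1/(μ-λ) = 1/8.90 = 0.11236
Wq = W - 1/μ = 0.11236 - 0.042735 = 0.069625
Lq = λWq = 14.5 × 0.069625 = 1.0096 ✔ (matches Method 1)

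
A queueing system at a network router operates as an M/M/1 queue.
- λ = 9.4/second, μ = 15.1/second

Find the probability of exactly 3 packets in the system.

ρ = λ/μ = 9.4/15.1 = 0.6225
P(n) = (1-ρ)ρⁿ
P(3) = (1-0.6225) × 0.6225^3
P(3) = 0.37750 × 0.24122
P(3) = 0.09106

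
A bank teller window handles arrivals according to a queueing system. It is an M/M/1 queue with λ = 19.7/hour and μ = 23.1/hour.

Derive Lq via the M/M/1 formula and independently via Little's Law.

Method 1 (direct): Lq = λ²/(μ(μ-λ)) = 388.09/(23.1 × 3.40) = 4.9413

Method 2 (Little's Law):
W = 1/(μ-λ) = 1/3.40 = 0.294118
Wq = W - 1/μ = 0.294118 - 0.0432900 = 0.250828
Lq = λWq = 19.7 × 0.250828 = 4.9413 ✔ (matches Method 1)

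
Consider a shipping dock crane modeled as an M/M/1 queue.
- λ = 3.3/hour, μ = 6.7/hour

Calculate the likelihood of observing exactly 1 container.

ρ = λ/μ = 3.3/6.7 = 0.4925
P(n) = (1-ρ)ρⁿ
P(1) = (1-0.4925) × 0.4925^1
P(1) = 0.5075 × 0.4925
P(1) = 0.2499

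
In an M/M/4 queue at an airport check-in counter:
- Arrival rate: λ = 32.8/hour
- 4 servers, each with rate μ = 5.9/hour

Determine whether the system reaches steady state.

Stability requires ρ = λ/(cμ) < 1
ρ = 32.8/(4 × 5.9) = 32.8/23.60 = 1.3898
Since 1.3898 ≥ 1, the system is UNSTABLE.
Need c > λ/μ = 32.8/5.9 = 5.56.
Minimum servers needed: c = 6.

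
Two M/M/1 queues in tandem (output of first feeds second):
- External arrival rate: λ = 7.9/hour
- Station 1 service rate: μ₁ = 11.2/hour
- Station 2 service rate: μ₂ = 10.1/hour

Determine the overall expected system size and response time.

By Jackson's theorem, each station behaves as independent M/M/1.
Station 1: ρ₁ = 7.9/11.2 = 0.7054, L₁ = ρ₁/(1-ρ₁) = λ/(μ₁-λ) = 7.9/3.30 = 2.3939
Station 2: ρ₂ = 7.9/10.1 = 0.7822, L₂ = ρ₂/(1-ρ₂) = λ/(μ₂-λ) = 7.9/2.20 = 3.5909
Total: L = L₁ + L₂ = 2.3939 + 3.5909 = 5.9848
W = L/λ = 5.9848/7.9 = 0.7576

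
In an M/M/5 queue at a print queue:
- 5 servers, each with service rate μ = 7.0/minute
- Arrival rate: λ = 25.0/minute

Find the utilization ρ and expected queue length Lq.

Traffic intensity: ρ = λ/(cμ) = 25.0/(5×7.0) = 0.7143
Since ρ = 0.7143 < 1, system is stable.
Offered load a = λ/μ = cρ = 25.0/7.0 = 3.5714
P₀ = [ Σₙ₌₀^4 aⁿ/n! + a^5/(5!(1-ρ)) ]⁻¹
Σ = a^0/0! + a^1/1! + a^2/2! + a^3/3! + a^4/4! = 1.0000 + 3.5714 + 6.3776 + 7.5923 + 6.7789 = 25.3202
a^5/(5!(1-ρ)) = 581.0451/(120 × 0.2857143) = 16.9471
P₀ = 1/(25.3202 + 16.9471) = 0.02366
Lq = P₀·a^5·ρ / (5!(1-ρ)²) = 0.023659 × 581.0451 × 0.71429 / (120 × 0.081633) = 1.0024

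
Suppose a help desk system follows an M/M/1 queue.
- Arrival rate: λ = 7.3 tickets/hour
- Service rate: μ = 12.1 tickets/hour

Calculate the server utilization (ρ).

Server utilization: ρ = λ/μ
ρ = 7.3/12.1 = 0.6033
The server is busy 60.33% of the time.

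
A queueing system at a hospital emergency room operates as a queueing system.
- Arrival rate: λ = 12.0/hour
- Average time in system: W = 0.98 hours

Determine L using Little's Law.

Little's Law: L = λW
L = 12.0 × 0.98 = 11.7600 patients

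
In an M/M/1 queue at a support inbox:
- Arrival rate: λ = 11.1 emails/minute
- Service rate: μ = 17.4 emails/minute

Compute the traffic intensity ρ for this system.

Server utilization: ρ = λ/μ
ρ = 11.1/17.4 = 0.6379
The server is busy 63.79% of the time.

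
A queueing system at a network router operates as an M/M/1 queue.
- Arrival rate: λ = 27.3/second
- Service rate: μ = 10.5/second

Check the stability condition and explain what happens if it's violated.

Stability requires ρ = λ/(cμ) < 1
ρ = 27.3/(1 × 10.5) = 27.3/10.50 = 2.6000
Since 2.6000 ≥ 1, the system is UNSTABLE.
Queue grows without bound. Need μ > λ = 27.3.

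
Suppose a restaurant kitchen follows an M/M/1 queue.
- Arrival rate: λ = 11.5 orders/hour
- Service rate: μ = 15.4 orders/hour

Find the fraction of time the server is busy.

Server utilization: ρ = λ/μ
ρ = 11.5/15.4 = 0.7468
The server is busy 74.68% of the time.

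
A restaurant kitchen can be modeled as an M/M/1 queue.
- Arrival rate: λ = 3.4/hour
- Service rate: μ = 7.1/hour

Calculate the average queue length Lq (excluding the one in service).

ρ = λ/μ = 3.4/7.1 = 0.4789
For M/M/1: Lq = λ²/(μ(μ-λ))
Lq = 11.56/(7.1 × 3.70)
Lq = 0.4400 orders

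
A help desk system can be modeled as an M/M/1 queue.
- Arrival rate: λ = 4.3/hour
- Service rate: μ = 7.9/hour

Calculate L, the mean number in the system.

ρ = λ/μ = 4.3/7.9 = 0.5443
For M/M/1: L = λ/(μ-λ)
L = 4.3/(7.9-4.3) = 4.3/3.60
L = 1.1944 tickets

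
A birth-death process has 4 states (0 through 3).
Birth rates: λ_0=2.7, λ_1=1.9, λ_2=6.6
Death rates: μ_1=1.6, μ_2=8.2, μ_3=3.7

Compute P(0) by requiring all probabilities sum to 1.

Ratios P(n)/P(0) = (λ₀···λₙ₋₁)/(μ₁···μₙ):
P(1)/P(0) = (2.7)/(1.6) = 1.6875
P(2)/P(0) = (2.7×1.9)/(1.6×8.2) = 0.3910
P(3)/P(0) = (2.7×1.9×6.6)/(1.6×8.2×3.7) = 0.6975

Normalization: ∑ P(n) = 1
P(0) × (1.0000 + 1.6875 + 0.3910 + 0.6975) = 1
P(0) × 3.7760 = 1
P(0) = 1/3.7760 = 0.2648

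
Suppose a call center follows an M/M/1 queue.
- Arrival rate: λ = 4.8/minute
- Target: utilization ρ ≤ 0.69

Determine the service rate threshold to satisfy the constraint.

ρ = λ/μ, so μ = λ/ρ
μ ≥ 4.8/0.69 = 6.9565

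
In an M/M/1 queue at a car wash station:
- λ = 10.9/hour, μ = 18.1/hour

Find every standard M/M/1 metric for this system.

Step 1: ρ = λ/μ = 10.9/18.1 = 0.6022
Step 2: L = λ/(μ-λ) = 10.9/7.20 = 1.5139
Step 3: Lq = λ²/(μ(μ-λ)) = 118.81/(18.1×7.20) = 0.9117
Step 4: W = 1/(μ-λ) = 1/7.20 = 0.13889
Step 5: Wq = λ/(μ(μ-λ)) = 10.9/(18.1×7.20) = 0.08364
Step 6: P(0) = 1-ρ = 0.3978
Verify: L = λW = 10.9×0.13889 = 1.5139 ✔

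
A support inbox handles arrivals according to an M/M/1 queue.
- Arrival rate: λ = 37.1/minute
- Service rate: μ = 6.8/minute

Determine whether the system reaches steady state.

Stability requires ρ = λ/(cμ) < 1
ρ = 37.1/(1 × 6.8) = 37.1/6.80 = 5.4559
Since 5.4559 ≥ 1, the system is UNSTABLE.
Queue grows without bound. Need μ > λ = 37.1.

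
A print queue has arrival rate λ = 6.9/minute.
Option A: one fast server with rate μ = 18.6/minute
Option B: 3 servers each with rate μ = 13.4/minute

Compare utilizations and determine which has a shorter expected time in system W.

Option A: single server μ = 18.6 (M/M/1)
  ρ_A = 6.9/18.6 = 0.3710
  W_A = 1/(μ-λ) = 1/(18.6-6.9) = 1/11.70 = 0.08547

Option B: 3 servers μ = 13.4 (M/M/3)
  ρ_B = λ/(cμ) = 6.9/(3×13.4) = 0.1716
  Offered load a = λ/μ = cρ = 6.9/13.4 = 0.5149
  P₀ = [ Σₙ₌₀^2 aⁿ/n! + a^3/(3!(1-ρ)) ]⁻¹
  Σ = a^0/0! + a^1/1! + a^2/2! = 1.0000 + 0.5149 + 0.1326 = 1.6475
  a^3/(3!(1-ρ)) = 0.13653/(6 × 0.82836) = 0.02747
  P₀ = 1/(1.6475 + 0.02747) = 0.5970
  Lq = P₀·a^3·ρ / (3!(1-ρ)²) = 0.59703 × 0.13653 × 0.17164 / (6 × 0.68618) = 0.003398
  Wq_B = Lq/λ = 0.003398/6.9 = 0.0004925
  W_B = Wq_B + 1/μ = 0.0004925 + 0.07463 = 0.07512

Since W_B = 0.07512 < W_A = 0.08547, Option B (multiple servers) has the shorter time in system.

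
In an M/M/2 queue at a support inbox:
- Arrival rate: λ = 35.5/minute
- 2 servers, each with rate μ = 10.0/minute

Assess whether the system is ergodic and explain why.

Stability requires ρ = λ/(cμ) < 1
ρ = 35.5/(2 × 10.0) = 35.5/20.00 = 1.7750
Since 1.7750 ≥ 1, the system is UNSTABLE.
Need c > λ/μ = 35.5/10.0 = 3.55.
Minimum servers needed: c = 4.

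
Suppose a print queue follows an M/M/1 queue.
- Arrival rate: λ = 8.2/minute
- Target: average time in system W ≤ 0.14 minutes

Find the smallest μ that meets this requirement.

For M/M/1: W = 1/(μ-λ)
Need W ≤ 0.14, so 1/(μ-λ) ≤ 0.14
μ - λ ≥ 1/0.14 = 7.1429
μ ≥ 8.2 + 7.1429 = 15.3429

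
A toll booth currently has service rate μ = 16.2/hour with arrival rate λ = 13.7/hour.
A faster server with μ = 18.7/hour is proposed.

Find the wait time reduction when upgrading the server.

System 1: ρ₁ = 13.7/16.2 = 0.8457, W₁ = 1/(16.2-13.7) = 0.4000
System 2: ρ₂ = 13.7/18.7 = 0.7326, W₂ = 1/(18.7-13.7) = 0.2000
Improvement: (W₁-W₂)/W₁ = (0.4000-0.2000)/0.4000 = 50.00%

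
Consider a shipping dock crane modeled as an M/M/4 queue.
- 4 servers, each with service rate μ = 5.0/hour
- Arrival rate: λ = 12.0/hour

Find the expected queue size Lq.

Traffic intensity: ρ = λ/(cμ) = 12.0/(4×5.0) = 0.6000
Since ρ = 0.6000 < 1, system is stable.
Offered load a = λ/μ = cρ = 12.0/5.0 = 2.4000
P₀ = [ Σₙ₌₀^3 aⁿ/n! + a^4/(4!(1-ρ)) ]⁻¹
Σ = a^0/0! + a^1/1! + a^2/2! + a^3/3! = 1.0000 + 2.4000 + 2.8800 + 2.3040 = 8.5840
a^4/(4!(1-ρ)) = 33.1776/(24 × 0.4000) = 3.4560
P₀ = 1/(8.5840 + 3.4560) = 0.08306
Lq = P₀·a^4·ρ / (4!(1-ρ)²) = 0.08306 × 33.1776 × 0.6000 / (24 × 0.1600) = 0.4306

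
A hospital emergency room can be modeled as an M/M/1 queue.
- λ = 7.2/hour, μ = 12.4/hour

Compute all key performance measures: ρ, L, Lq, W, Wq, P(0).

Step 1: ρ = λ/μ = 7.2/12.4 = 0.5806
Step 2: L = λ/(μ-λ) = 7.2/5.20 = 1.3846
Step 3: Lq = λ²/(μ(μ-λ)) = 51.84/(12.4×5.20) = 0.8040
Step 4: W = 1/(μ-λ) = 1/5.20 = 0.1923
Step 5: Wq = λ/(μ(μ-λ)) = 7.2/(12.4×5.20) = 0.1117
Step 6: P(0) = 1-ρ = 0.4194
Verify: L = λW = 7.2×0.1923 = 1.3846 ✔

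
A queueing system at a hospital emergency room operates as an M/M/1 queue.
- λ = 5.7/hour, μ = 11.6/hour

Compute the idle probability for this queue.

ρ = λ/μ = 5.7/11.6 = 0.4914
P(0) = 1 - ρ = 1 - 0.4914 = 0.5086
The server is idle 50.86% of the time.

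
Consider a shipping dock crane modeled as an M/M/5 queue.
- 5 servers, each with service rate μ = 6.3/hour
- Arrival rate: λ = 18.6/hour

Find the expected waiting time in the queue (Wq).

Traffic intensity: ρ = λ/(cμ) = 18.6/(5×6.3) = 0.5905
Since ρ = 0.5905 < 1, system is stable.
Offered load a = λ/μ = cρ = 18.6/6.3 = 2.9524
P₀ = [ Σₙ₌₀^4 aⁿ/n! + a^5/(5!(1-ρ)) ]⁻¹
Σ = a^0/0! + a^1/1! + a^2/2! + a^3/3! + a^4/4! = 1.00000 + 2.95238 + 4.35828 + 4.28910 + 3.16576 = 15.7655
a^5/(5!(1-ρ)) = 224.3169/(120 × 0.40952) = 4.5646
P₀ = 1/(15.7655 + 4.5646) = 0.04919
Lq = P₀·a^5·ρ / (5!(1-ρ)²) = 0.049188 × 224.3169 × 0.59048 / (120 × 0.16771) = 0.3237
Wq = Lq/λ = 0.3237/18.6 = 0.01740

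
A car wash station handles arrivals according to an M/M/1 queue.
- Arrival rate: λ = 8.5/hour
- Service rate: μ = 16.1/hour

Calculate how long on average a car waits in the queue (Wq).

First, compute utilization: ρ = λ/μ = 8.5/16.1 = 0.5280
For M/M/1: Wq = λ/(μ(μ-λ))
Wq = 8.5/(16.1 × (16.1-8.5))
Wq = 8.5/(16.1 × 7.60)
Wq = 0.06947 hours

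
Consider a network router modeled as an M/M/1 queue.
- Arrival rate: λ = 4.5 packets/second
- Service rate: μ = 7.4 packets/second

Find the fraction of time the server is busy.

Server utilization: ρ = λ/μ
ρ = 4.5/7.4 = 0.6081
The server is busy 60.81% of the time.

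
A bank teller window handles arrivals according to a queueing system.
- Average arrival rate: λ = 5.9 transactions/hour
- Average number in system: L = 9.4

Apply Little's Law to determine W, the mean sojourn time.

Little's Law: L = λW, so W = L/λ
W = 9.4/5.9 = 1.5932 hours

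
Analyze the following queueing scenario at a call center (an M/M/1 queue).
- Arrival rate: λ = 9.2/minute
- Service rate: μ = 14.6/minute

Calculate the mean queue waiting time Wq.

First, compute utilization: ρ = λ/μ = 9.2/14.6 = 0.6301
For M/M/1: Wq = λ/(μ(μ-λ))
Wq = 9.2/(14.6 × (14.6-9.2))
Wq = 9.2/(14.6 × 5.40)
Wq = 0.1167 minutes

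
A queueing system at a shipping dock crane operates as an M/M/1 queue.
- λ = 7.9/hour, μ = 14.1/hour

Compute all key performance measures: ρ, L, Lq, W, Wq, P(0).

Step 1: ρ = λ/μ = 7.9/14.1 = 0.5603
Step 2: L = λ/(μ-λ) = 7.9/6.20 = 1.2742
Step 3: Lq = λ²/(μ(μ-λ)) = 62.41/(14.1×6.20) = 0.7139
Step 4: W = 1/(μ-λ) = 1/6.20 = 0.16129
Step 5: Wq = λ/(μ(μ-λ)) = 7.9/(14.1×6.20) = 0.09037
Step 6: P(0) = 1-ρ = 0.4397
Verify: L = λW = 7.9×0.16129 = 1.2742 ✔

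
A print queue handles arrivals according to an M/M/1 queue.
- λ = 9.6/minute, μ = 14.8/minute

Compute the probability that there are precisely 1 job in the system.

ρ = λ/μ = 9.6/14.8 = 0.6486
P(n) = (1-ρ)ρⁿ
P(1) = (1-0.6486) × 0.6486^1
P(1) = 0.3514 × 0.6486
P(1) = 0.2279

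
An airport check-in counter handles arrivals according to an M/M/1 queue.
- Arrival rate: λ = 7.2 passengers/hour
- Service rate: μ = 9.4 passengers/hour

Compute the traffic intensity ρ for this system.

Server utilization: ρ = λ/μ
ρ = 7.2/9.4 = 0.7660
The server is busy 76.60% of the time.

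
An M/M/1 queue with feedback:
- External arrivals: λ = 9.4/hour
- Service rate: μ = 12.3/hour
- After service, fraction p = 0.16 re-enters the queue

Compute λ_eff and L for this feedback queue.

Effective arrival rate: λ_eff = λ/(1-p) = 9.4/(1-0.16) = 9.4/0.84 = 11.190476
ρ = λ_eff/μ = 11.190476/12.3 = 0.9097948
L = ρ/(1-ρ) = 0.9097948/(1-0.9097948) = 10.0858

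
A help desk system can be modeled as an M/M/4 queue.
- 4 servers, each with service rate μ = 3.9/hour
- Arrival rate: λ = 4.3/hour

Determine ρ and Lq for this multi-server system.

Traffic intensity: ρ = λ/(cμ) = 4.3/(4×3.9) = 0.2756
Since ρ = 0.2756 < 1, system is stable.
Offered load a = λ/μ = cρ = 4.3/3.9 = 1.1026
P₀ = [ Σₙ₌₀^3 aⁿ/n! + a^4/(4!(1-ρ)) ]⁻¹
Σ = a^0/0! + a^1/1! + a^2/2! + a^3/3! = 1.0000 + 1.1026 + 0.6078 + 0.2234 = 2.9338
a^4/(4!(1-ρ)) = 1.4778/(24 × 0.72436) = 0.08501
P₀ = 1/(2.9338 + 0.08501) = 0.3313
Lq = P₀·a^4·ρ / (4!(1-ρ)²) = 0.3313 × 1.4778 × 0.2756 / (24 × 0.5247) = 0.01072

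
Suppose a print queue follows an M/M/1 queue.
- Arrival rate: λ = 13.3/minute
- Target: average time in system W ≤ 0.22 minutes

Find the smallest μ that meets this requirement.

For M/M/1: W = 1/(μ-λ)
Need W ≤ 0.22, so 1/(μ-λ) ≤ 0.22
μ - λ ≥ 1/0.22 = 4.5455
μ ≥ 13.3 + 4.5455 = 17.8455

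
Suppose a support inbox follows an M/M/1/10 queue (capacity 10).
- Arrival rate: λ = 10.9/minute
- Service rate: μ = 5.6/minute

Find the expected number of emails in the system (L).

ρ = λ/μ = 10.9/5.6 = 1.94643
P₀ = (1-ρ)/(1-ρ^(K+1)) = (1-1.94643)/(1-1.94643^11) = -0.9464/-1518.2410 = 0.0006234
P_K = P₀×ρ^K = 0.0006234 × 1.94643^10 = 0.0006234 × 780.5269 = 0.4866
L = ρ[1 - (K+1)ρ^K + Kρ^(K+1)] / [(1-ρ)(1-ρ^(K+1))]
L = 1.94643 × (1 - 11×780.5269 + 10×1519.2410) / ((1 - 1.94643) × (1 - 1519.2410)) = 8.9506 emails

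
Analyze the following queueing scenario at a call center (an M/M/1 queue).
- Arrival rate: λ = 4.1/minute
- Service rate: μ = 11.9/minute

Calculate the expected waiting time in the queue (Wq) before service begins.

First, compute utilization: ρ = λ/μ = 4.1/11.9 = 0.3445
For M/M/1: Wq = λ/(μ(μ-λ))
Wq = 4.1/(11.9 × (11.9-4.1))
Wq = 4.1/(11.9 × 7.80)
Wq = 0.04417 minutes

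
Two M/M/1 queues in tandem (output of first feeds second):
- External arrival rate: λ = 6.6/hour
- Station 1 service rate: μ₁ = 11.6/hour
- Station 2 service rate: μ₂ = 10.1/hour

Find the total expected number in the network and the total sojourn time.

By Jackson's theorem, each station behaves as independent M/M/1.
Station 1: ρ₁ = 6.6/11.6 = 0.5690, L₁ = ρ₁/(1-ρ₁) = λ/(μ₁-λ) = 6.6/5.00 = 1.3200
Station 2: ρ₂ = 6.6/10.1 = 0.6535, L₂ = ρ₂/(1-ρ₂) = λ/(μ₂-λ) = 6.6/3.50 = 1.8857
Total: L = L₁ + L₂ = 1.3200 + 1.8857 = 3.2057
W = L/λ = 3.2057/6.6 = 0.4857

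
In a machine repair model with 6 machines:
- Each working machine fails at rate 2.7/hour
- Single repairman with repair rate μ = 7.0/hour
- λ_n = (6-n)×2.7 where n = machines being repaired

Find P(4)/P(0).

P(4)/P(0) = ∏_{i=0}^{4-1} λ_i/μ_{i+1}
= (6-0)×2.7/7.0 × (6-1)×2.7/7.0 × (6-2)×2.7/7.0 × (6-3)×2.7/7.0
= 7.9683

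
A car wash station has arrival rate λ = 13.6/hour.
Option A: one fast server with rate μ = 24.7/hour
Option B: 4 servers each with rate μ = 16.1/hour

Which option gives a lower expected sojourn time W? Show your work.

Option A: single server μ = 24.7 (M/M/1)
  ρ_A = 13.6/24.7 = 0.5506
  W_A = 1/(μ-λ) = 1/(24.7-13.6) = 1/11.10 = 0.09009

Option B: 4 servers μ = 16.1 (M/M/4)
  ρ_B = λ/(cμ) = 13.6/(4×16.1) = 0.2112
  Offered load a = λ/μ = cρ = 13.6/16.1 = 0.8447
  P₀ = [ Σₙ₌₀^3 aⁿ/n! + a^4/(4!(1-ρ)) ]⁻¹
  Σ = a^0/0! + a^1/1! + a^2/2! + a^3/3! = 1.0000 + 0.8447 + 0.3568 + 0.1005 = 2.3020
  a^4/(4!(1-ρ)) = 0.50916/(24 × 0.78882) = 0.02689
  P₀ = 1/(2.3020 + 0.02689) = 0.4294
  Lq = P₀·a^4·ρ / (4!(1-ρ)²) = 0.4294 × 0.5092 × 0.2112 / (24 × 0.6222) = 0.003092
  Wq_B = Lq/λ = 0.0030917/13.6 = 0.0002273
  W_B = Wq_B + 1/μ = 0.0002273 + 0.06211 = 0.06234

Since W_B = 0.06234 < W_A = 0.09009, Option B (multiple servers) has the shorter time in system.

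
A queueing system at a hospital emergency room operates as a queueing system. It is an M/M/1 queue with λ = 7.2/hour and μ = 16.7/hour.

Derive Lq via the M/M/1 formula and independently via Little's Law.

Method 1 (direct): Lq = λ²/(μ(μ-λ)) = 51.84/(16.7 × 9.50) = 0.3268

Method 2 (Little's Law):
W = 1/(μ-λ) = 1/9.50 = 0.105263
Wq = W - 1/μ = 0.105263 - 0.0598802 = 0.045383
Lq = λWq = 7.2 × 0.045383 = 0.3268 ✔ (matches Method 1)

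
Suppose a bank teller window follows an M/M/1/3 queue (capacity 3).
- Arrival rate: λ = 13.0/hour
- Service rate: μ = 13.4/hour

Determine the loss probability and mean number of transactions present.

ρ = λ/μ = 13.0/13.4 = 0.97015
P₀ = (1-ρ)/(1-ρ^(K+1)) = (1-0.97015)/(1-0.97015^4) = 0.029850/0.11416 = 0.2615
P_K = P₀×ρ^K = 0.2615 × 0.97015^3 = 0.2615 × 0.9131 = 0.2388
Blocking probability P_3 = 0.2388 (23.88%)
L = ρ[1 - (K+1)ρ^K + Kρ^(K+1)] / [(1-ρ)(1-ρ^(K+1))]
L = 0.97015 × (1 - 4×0.9130965 + 3×0.8858405) / ((1 - 0.97015) × (1 - 0.8858405)) = 1.4621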